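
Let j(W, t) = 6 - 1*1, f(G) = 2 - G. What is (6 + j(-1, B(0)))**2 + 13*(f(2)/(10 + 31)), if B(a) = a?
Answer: 121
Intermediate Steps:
j(W, t) = 5 (j(W, t) = 6 - 1 = 5)
(6 + j(-1, B(0)))**2 + 13*(f(2)/(10 + 31)) = (6 + 5)**2 + 13*((2 - 1*2)/(10 + 31)) = 11**2 + 13*((2 - 2)/41) = 121 + 13*((1/41)*0) = 121 + 13*0 = 121 + 0 = 121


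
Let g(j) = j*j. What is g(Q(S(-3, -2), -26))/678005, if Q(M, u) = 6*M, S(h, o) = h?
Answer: 324/678005 ≈ 0.00047787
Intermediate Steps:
g(j) = j²
g(Q(S(-3, -2), -26))/678005 = (6*(-3))²/678005 = (-18)²*(1/678005) = 324*(1/678005) = 324/678005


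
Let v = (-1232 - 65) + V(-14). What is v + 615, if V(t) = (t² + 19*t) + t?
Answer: -766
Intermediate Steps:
V(t) = t² + 20*t
v = -1381 (v = (-1232 - 65) - 14*(20 - 14) = -1297 - 14*6 = -1297 - 84 = -1381)
v + 615 = -1381 + 615 = -766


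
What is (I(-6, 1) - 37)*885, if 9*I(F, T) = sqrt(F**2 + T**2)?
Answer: -32745 + 295*sqrt(37)/3 ≈ -32147.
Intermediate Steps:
I(F, T) = sqrt(F**2 + T**2)/9
(I(-6, 1) - 37)*885 = (sqrt((-6)**2 + 1**2)/9 - 37)*885 = (sqrt(36 + 1)/9 - 37)*885 = (sqrt(37)/9 - 37)*885 = (-37 + sqrt(37)/9)*885 = -32745 + 295*sqrt(37)/3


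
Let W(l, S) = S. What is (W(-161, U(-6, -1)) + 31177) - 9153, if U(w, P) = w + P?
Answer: 22017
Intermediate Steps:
U(w, P) = P + w
(W(-161, U(-6, -1)) + 31177) - 9153 = ((-1 - 6) + 31177) - 9153 = (-7 + 31177) - 9153 = 31170 - 9153 = 22017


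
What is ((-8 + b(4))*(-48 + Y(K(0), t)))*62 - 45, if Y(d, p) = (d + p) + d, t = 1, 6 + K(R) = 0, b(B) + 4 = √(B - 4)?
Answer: 43851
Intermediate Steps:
b(B) = -4 + √(-4 + B) (b(B) = -4 + √(B - 4) = -4 + √(-4 + B))
K(R) = -6 (K(R) = -6 + 0 = -6)
Y(d, p) = p + 2*d
((-8 + b(4))*(-48 + Y(K(0), t)))*62 - 45 = ((-8 + (-4 + √(-4 + 4)))*(-48 + (1 + 2*(-6))))*62 - 45 = ((-8 + (-4 + √0))*(-48 + (1 - 12)))*62 - 45 = ((-8 + (-4 + 0))*(-48 - 11))*62 - 45 = ((-8 - 4)*(-59))*62 - 45 = -12*(-59)*62 - 45 = 708*62 - 45 = 43896 - 45 = 43851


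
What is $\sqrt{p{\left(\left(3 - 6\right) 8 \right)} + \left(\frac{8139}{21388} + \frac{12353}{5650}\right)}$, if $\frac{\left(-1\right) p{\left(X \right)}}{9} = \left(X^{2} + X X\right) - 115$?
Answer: $\frac{7 i \sqrt{6951571241221177}}{6042110} \approx 96.594 i$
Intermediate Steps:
$p{\left(X \right)} = 1035 - 18 X^{2}$ ($p{\left(X \right)} = - 9 \left(\left(X^{2} + X X\right) - 115\right) = - 9 \left(\left(X^{2} + X^{2}\right) - 115\right) = - 9 \left(2 X^{2} - 115\right) = - 9 \left(-115 + 2 X^{2}\right) = 1035 - 18 X^{2}$)
$\sqrt{p{\left(\left(3 - 6\right) 8 \right)} + \left(\frac{8139}{21388} + \frac{12353}{5650}\right)} = \sqrt{\left(1035 - 18 \left(\left(3 - 6\right) 8\right)^{2}\right) + \left(\frac{8139}{21388} + \frac{12353}{5650}\right)} = \sqrt{\left(1035 - 18 \left(\left(-3\right) 8\right)^{2}\right) + \left(8139 \cdot \frac{1}{21388} + 12353 \cdot \frac{1}{5650}\right)} = \sqrt{\left(1035 - 18 \left(-24\right)^{2}\right) + \left(\frac{8139}{21388} + \frac{12353}{5650}\right)} = \sqrt{\left(1035 - 10368\right) + \frac{155095657}{60421100}} = \sqrt{-9333 + \frac{155095657}{60421100}} = \sqrt{- \frac{563755030643}{60421100}} = \frac{7 i \sqrt{6951571241221177}}{6042110}$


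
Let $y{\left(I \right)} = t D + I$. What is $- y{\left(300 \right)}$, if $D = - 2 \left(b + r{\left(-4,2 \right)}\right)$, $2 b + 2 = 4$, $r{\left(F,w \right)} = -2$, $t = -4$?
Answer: $-292$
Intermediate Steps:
$b = 1$ ($b = -1 + \frac{1}{2} \cdot 4 = -1 + 2 = 1$)
$D = 2$ ($D = - 2 \left(1 - 2\right) = \left(-2\right) \left(-1\right) = 2$)
$y{\left(I \right)} = -8 + I$ ($y{\left(I \right)} = \left(-4\right) 2 + I = -8 + I$)
$- y{\left(300 \right)} = - (-8 + 300) = \left(-1\right) 292 = -292$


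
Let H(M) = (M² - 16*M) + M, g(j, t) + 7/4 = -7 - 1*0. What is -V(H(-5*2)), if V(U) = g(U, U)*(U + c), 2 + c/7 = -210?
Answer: -21595/2 ≈ -10798.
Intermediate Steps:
g(j, t) = -35/4 (g(j, t) = -7/4 + (-7 - 1*0) = -7/4 + (-7 + 0) = -7/4 - 7 = -35/4)
c = -1484 (c = -14 + 7*(-210) = -14 - 1470 = -1484)
H(M) = M² - 15*M
V(U) = 12985 - 35*U/4 (V(U) = -35*(U - 1484)/4 = -35*(-1484 + U)/4 = 12985 - 35*U/4)
-V(H(-5*2)) = -(12985 - 35*(-5*2)*(-15 - 5*2)/4) = -(12985 - (-175)*(-15 - 10)/2) = -(12985 - (-175)*(-25)/2) = -(12985 - 35/4*250) = -(12985 - 4375/2) = -1*21595/2 = -21595/2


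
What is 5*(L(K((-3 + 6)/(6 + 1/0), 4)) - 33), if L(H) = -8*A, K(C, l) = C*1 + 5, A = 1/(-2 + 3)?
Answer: -205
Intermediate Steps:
A = 1 (A = 1/1 = 1)
K(C, l) = 5 + C (K(C, l) = C + 5 = 5 + C)
L(H) = -8 (L(H) = -8*1 = -8)
5*(L(K((-3 + 6)/(6 + 1/0), 4)) - 33) = 5*(-8 - 33) = 5*(-41) = -205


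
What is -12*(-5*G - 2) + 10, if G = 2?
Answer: 154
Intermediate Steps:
-12*(-5*G - 2) + 10 = -12*(-5*2 - 2) + 10 = -12*(-10 - 2) + 10 = -12*(-12) + 10 = 144 + 10 = 154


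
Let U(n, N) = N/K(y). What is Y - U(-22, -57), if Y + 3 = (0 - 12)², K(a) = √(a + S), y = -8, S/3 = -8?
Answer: 141 - 57*I*√2/8 ≈ 141.0 - 10.076*I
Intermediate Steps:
S = -24 (S = 3*(-8) = -24)
K(a) = √(-24 + a) (K(a) = √(a - 24) = √(-24 + a))
U(n, N) = -I*N*√2/8 (U(n, N) = N/(√(-24 - 8)) = N/(√(-32)) = N/((4*I*√2)) = N*(-I*√2/8) = -I*N*√2/8)
Y = 141 (Y = -3 + (0 - 12)² = -3 + (-12)² = -3 + 144 = 141)
Y - U(-22, -57) = 141 - (-1)*I*(-57)*√2/8 = 141 - 57*I*√2/8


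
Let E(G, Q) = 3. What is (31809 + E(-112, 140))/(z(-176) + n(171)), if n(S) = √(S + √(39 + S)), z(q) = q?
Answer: -31812/(176 - √(171 + √210)) ≈ -195.91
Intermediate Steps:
(31809 + E(-112, 140))/(z(-176) + n(171)) = (31809 + 3)/(-176 + √(171 + √(39 + 171))) = 31812/(-176 + √(171 + √210))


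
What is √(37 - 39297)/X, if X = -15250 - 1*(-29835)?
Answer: 2*I*√9815/14585 ≈ 0.013585*I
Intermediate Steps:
X = 14585 (X = -15250 + 29835 = 14585)
√(37 - 39297)/X = √(37 - 39297)/14585 = √(-39260)*(1/14585) = (2*I*√9815)*(1/14585) = 2*I*√9815/14585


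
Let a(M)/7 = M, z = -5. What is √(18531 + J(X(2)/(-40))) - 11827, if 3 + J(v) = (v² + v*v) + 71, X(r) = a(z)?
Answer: -11827 + √1190434/8 ≈ -11691.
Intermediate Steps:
a(M) = 7*M
X(r) = -35 (X(r) = 7*(-5) = -35)
J(v) = 68 + 2*v² (J(v) = -3 + ((v² + v*v) + 71) = -3 + ((v² + v²) + 71) = -3 + (2*v² + 71) = -3 + (71 + 2*v²) = 68 + 2*v²)
√(18531 + J(X(2)/(-40))) - 11827 = √(18531 + (68 + 2*(-35/(-40))²)) - 11827 = √(18531 + (68 + 2*(-35*(-1/40))²)) - 11827 = √(18531 + (68 + 2*(7/8)²)) - 11827 = √(18531 + (68 + 2*(49/64))) - 11827 = √(18531 + (68 + 49/32)) - 11827 = √(18531 + 2225/32) - 11827 = √(595217/32) - 11827 = √1190434/8 - 11827 = -11827 + √1190434/8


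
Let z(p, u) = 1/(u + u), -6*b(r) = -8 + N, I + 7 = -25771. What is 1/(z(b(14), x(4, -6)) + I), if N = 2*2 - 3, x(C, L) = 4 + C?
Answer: -16/412447 ≈ -3.8793e-5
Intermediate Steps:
I = -25778 (I = -7 - 25771 = -25778)
N = 1 (N = 4 - 3 = 1)
b(r) = 7/6 (b(r) = -(-8 + 1)/6 = -⅙*(-7) = 7/6)
z(p, u) = 1/(2*u)
1/(z(b(14), x(4, -6)) + I) = 1/(1/(2*(4 + 4)) - 25778) = 1/((½)/8 - 25778) = 1/((½)*(⅛) - 25778) = 1/(1/16 - 25778) = 1/(-412447/16) = -16/412447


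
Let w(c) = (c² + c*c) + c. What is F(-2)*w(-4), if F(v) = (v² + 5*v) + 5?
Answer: -28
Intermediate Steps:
F(v) = 5 + v² + 5*v
w(c) = c + 2*c² (w(c) = (c² + c²) + c = 2*c² + c = c + 2*c²)
F(-2)*w(-4) = (5 + (-2)² + 5*(-2))*(-4*(1 + 2*(-4))) = (5 + 4 - 10)*(-4*(1 - 8)) = -(-4)*(-7) = -1*28 = -28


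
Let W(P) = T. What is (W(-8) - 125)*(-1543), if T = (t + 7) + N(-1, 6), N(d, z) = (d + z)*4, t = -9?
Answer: 165101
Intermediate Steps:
N(d, z) = 4*d + 4*z
T = 18 (T = (-9 + 7) + (4*(-1) + 4*6) = -2 + (-4 + 24) = -2 + 20 = 18)
W(P) = 18
(W(-8) - 125)*(-1543) = (18 - 125)*(-1543) = -107*(-1543) = 165101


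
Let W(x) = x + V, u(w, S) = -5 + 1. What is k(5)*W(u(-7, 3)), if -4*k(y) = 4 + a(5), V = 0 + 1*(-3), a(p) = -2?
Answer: 7/2 ≈ 3.5000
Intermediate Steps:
u(w, S) = -4
V = -3 (V = 0 - 3 = -3)
k(y) = -½ (k(y) = -(4 - 2)/4 = -¼*2 = -½)
W(x) = -3 + x (W(x) = x - 3 = -3 + x)
k(5)*W(u(-7, 3)) = -(-3 - 4)/2 = -½*(-7) = 7/2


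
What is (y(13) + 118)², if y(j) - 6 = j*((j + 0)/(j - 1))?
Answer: 2745649/144 ≈ 19067.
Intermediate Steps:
y(j) = 6 + j²/(-1 + j) (y(j) = 6 + j*((j + 0)/(j - 1)) = 6 + j*(j/(-1 + j)) = 6 + j²/(-1 + j))
(y(13) + 118)² = ((-6 + 13² + 6*13)/(-1 + 13) + 118)² = ((-6 + 169 + 78)/12 + 118)² = ((1/12)*241 + 118)² = (241/12 + 118)² = (1657/12)² = 2745649/144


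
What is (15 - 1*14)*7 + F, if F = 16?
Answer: 23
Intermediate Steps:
(15 - 1*14)*7 + F = (15 - 1*14)*7 + 16 = (15 - 14)*7 + 16 = 1*7 + 16 = 7 + 16 = 23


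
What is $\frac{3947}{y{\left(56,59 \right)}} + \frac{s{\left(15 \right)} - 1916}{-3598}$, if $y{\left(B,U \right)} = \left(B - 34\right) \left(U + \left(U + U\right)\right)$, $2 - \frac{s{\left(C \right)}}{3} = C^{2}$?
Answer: $\frac{6066824}{3502653} \approx 1.7321$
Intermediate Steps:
$s{\left(C \right)} = 6 - 3 C^{2}$
$y{\left(B,U \right)} = 3 U \left(-34 + B\right)$ ($y{\left(B,U \right)} = \left(-34 + B\right) \left(U + 2 U\right) = \left(-34 + B\right) 3 U = 3 U \left(-34 + B\right)$)
$\frac{3947}{y{\left(56,59 \right)}} + \frac{s{\left(15 \right)} - 1916}{-3598} = \frac{3947}{3 \cdot 59 \left(-34 + 56\right)} + \frac{\left(6 - 3 \cdot 15^{2}\right) - 1916}{-3598} = \frac{3947}{3 \cdot 59 \cdot 22} + \left(\left(6 - 675\right) - 1916\right) \left(- \frac{1}{3598}\right) = \frac{3947}{3894} + \left(\left(6 - 675\right) - 1916\right) \left(- \frac{1}{3598}\right) = 3947 \cdot \frac{1}{3894} + \left(-669 - 1916\right) \left(- \frac{1}{3598}\right) = \frac{3947}{3894} - - \frac{2585}{3598} = \frac{3947}{3894} + \frac{2585}{3598} = \frac{6066824}{3502653}$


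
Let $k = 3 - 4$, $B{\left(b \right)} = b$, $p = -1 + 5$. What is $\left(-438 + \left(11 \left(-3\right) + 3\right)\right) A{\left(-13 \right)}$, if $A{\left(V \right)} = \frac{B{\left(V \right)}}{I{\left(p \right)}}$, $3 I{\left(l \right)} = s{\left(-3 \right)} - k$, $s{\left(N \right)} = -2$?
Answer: $-18252$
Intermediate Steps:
$p = 4$
$k = -1$
$I{\left(l \right)} = - \frac{1}{3}$ ($I{\left(l \right)} = \frac{-2 - -1}{3} = \frac{-2 + 1}{3} = \frac{1}{3} \left(-1\right) = - \frac{1}{3}$)
$A{\left(V \right)} = - 3 V$ ($A{\left(V \right)} = \frac{V}{- \frac{1}{3}} = V \left(-3\right) = - 3 V$)
$\left(-438 + \left(11 \left(-3\right) + 3\right)\right) A{\left(-13 \right)} = \left(-438 + \left(11 \left(-3\right) + 3\right)\right) \left(\left(-3\right) \left(-13\right)\right) = \left(-438 + \left(-33 + 3\right)\right) 39 = \left(-438 - 30\right) 39 = \left(-468\right) 39 = -18252$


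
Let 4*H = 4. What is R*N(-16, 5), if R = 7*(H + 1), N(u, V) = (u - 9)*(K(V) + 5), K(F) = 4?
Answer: -3150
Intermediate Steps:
H = 1 (H = (¼)*4 = 1)
N(u, V) = -81 + 9*u (N(u, V) = (u - 9)*(4 + 5) = (-9 + u)*9 = -81 + 9*u)
R = 14 (R = 7*(1 + 1) = 7*2 = 14)
R*N(-16, 5) = 14*(-81 + 9*(-16)) = 14*(-81 - 144) = 14*(-225) = -3150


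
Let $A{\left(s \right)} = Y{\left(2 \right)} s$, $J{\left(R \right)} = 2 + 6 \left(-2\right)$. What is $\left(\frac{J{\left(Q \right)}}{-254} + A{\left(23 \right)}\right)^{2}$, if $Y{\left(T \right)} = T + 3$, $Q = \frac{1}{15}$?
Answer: $\frac{213452100}{16129} \approx 13234.0$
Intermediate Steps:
$Q = \frac{1}{15} \approx 0.066667$
$J{\left(R \right)} = -10$ ($J{\left(R \right)} = 2 - 12 = -10$)
$Y{\left(T \right)} = 3 + T$
$A{\left(s \right)} = 5 s$ ($A{\left(s \right)} = \left(3 + 2\right) s = 5 s$)
$\left(\frac{J{\left(Q \right)}}{-254} + A{\left(23 \right)}\right)^{2} = \left(- \frac{10}{-254} + 5 \cdot 23\right)^{2} = \left(\left(-10\right) \left(- \frac{1}{254}\right) + 115\right)^{2} = \left(\frac{5}{127} + 115\right)^{2} = \left(\frac{14610}{127}\right)^{2} = \frac{213452100}{16129}$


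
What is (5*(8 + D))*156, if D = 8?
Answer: 12480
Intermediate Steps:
(5*(8 + D))*156 = (5*(8 + 8))*156 = (5*16)*156 = 80*156 = 12480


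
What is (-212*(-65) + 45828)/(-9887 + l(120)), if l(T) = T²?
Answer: 59608/4513 ≈ 13.208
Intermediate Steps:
(-212*(-65) + 45828)/(-9887 + l(120)) = (-212*(-65) + 45828)/(-9887 + 120²) = (13780 + 45828)/(-9887 + 14400) = 59608/4513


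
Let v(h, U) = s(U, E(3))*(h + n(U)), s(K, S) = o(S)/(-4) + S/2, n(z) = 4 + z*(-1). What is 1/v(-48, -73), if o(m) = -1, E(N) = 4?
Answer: 4/261 ≈ 0.015326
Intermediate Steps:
n(z) = 4 - z
s(K, S) = ¼ + S/2 (s(K, S) = -1/(-4) + S/2 = -1*(-¼) + S*(½) = ¼ + S/2)
v(h, U) = 9 - 9*U/4 + 9*h/4 (v(h, U) = (¼ + (½)*4)*(h + (4 - U)) = (¼ + 2)*(4 + h - U) = 9*(4 + h - U)/4 = 9 - 9*U/4 + 9*h/4)
1/v(-48, -73) = 1/(9 - 9/4*(-73) + (9/4)*(-48)) = 1/(9 + 657/4 - 108) = 1/(261/4) = 4/261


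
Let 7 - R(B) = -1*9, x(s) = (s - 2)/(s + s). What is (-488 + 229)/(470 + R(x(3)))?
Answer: -259/486 ≈ -0.53292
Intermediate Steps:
x(s) = (-2 + s)/(2*s) (x(s) = (-2 + s)/((2*s)) = (-2 + s)*(1/(2*s)) = (-2 + s)/(2*s))
R(B) = 16 (R(B) = 7 - (-1)*9 = 7 - 1*(-9) = 7 + 9 = 16)
(-488 + 229)/(470 + R(x(3))) = (-488 + 229)/(470 + 16) = -259/486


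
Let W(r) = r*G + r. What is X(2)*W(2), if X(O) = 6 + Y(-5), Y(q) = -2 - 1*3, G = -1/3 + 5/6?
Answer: 3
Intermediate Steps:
G = ½ (G = -1*⅓ + 5*(⅙) = -⅓ + ⅚ = ½ ≈ 0.50000)
W(r) = 3*r/2 (W(r) = r*(½) + r = r/2 + r = 3*r/2)
Y(q) = -5 (Y(q) = -2 - 3 = -5)
X(O) = 1 (X(O) = 6 - 5 = 1)
X(2)*W(2) = 1*((3/2)*2) = 1*3 = 3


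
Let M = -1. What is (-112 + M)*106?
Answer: -11978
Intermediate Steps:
(-112 + M)*106 = (-112 - 1)*106 = -113*106 = -11978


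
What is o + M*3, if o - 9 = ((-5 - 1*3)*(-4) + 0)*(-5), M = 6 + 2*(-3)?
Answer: -151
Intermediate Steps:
M = 0 (M = 6 - 6 = 0)
o = -151 (o = 9 + ((-5 - 1*3)*(-4) + 0)*(-5) = 9 + ((-5 - 3)*(-4) + 0)*(-5) = 9 + (-8*(-4) + 0)*(-5) = 9 + (32 + 0)*(-5) = 9 + 32*(-5) = 9 - 160 = -151)
o + M*3 = -151 + 0*3 = -151 + 0 = -151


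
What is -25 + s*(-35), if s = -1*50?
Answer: 1725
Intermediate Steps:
s = -50
-25 + s*(-35) = -25 - 50*(-35) = -25 + 1750 = 1725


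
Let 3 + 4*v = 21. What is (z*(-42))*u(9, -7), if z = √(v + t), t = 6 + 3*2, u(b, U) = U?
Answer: 147*√66 ≈ 1194.2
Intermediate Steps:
v = 9/2 (v = -¾ + (¼)*21 = -¾ + 21/4 = 9/2 ≈ 4.5000)
t = 12 (t = 6 + 6 = 12)
z = √66/2 (z = √(9/2 + 12) = √(33/2) = √66/2 ≈ 4.0620)
(z*(-42))*u(9, -7) = ((√66/2)*(-42))*(-7) = -21*√66*(-7) = 147*√66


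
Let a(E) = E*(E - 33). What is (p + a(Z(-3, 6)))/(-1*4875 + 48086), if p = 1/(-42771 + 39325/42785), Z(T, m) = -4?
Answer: 54165561579/15814516561802 ≈ 0.0034251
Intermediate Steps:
a(E) = E*(-33 + E)
p = -8557/365983582 (p = 1/(-42771 + 39325*(1/42785)) = 1/(-42771 + 7865/8557) = 1/(-365983582/8557) = -8557/365983582 ≈ -2.3381e-5)
(p + a(Z(-3, 6)))/(-1*4875 + 48086) = (-8557/365983582 - 4*(-33 - 4))/(-1*4875 + 48086) = (-8557/365983582 - 4*(-37))/(-4875 + 48086) = (-8557/365983582 + 148)/43211 = (54165561579/365983582)*(1/43211) = 54165561579/15814516561802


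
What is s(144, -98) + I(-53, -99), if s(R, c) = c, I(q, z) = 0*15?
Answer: -98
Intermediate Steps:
I(q, z) = 0
s(144, -98) + I(-53, -99) = -98 + 0 = -98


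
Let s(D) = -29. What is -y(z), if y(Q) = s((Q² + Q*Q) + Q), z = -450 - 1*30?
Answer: 29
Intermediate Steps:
z = -480 (z = -450 - 30 = -480)
y(Q) = -29
-y(z) = -1*(-29) = 29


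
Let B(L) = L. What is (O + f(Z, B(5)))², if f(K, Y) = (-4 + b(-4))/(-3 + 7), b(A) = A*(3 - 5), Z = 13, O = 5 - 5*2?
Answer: 16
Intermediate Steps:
O = -5 (O = 5 - 10 = -5)
b(A) = -2*A (b(A) = A*(-2) = -2*A)
f(K, Y) = 1 (f(K, Y) = (-4 - 2*(-4))/(-3 + 7) = (-4 + 8)/4 = 4*(¼) = 1)
(O + f(Z, B(5)))² = (-5 + 1)² = (-4)² = 16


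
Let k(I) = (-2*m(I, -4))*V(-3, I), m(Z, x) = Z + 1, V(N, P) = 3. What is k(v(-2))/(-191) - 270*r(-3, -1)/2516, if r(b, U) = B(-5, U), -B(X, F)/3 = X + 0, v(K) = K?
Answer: -394323/240278 ≈ -1.6411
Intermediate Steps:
m(Z, x) = 1 + Z
B(X, F) = -3*X (B(X, F) = -3*(X + 0) = -3*X)
k(I) = -6 - 6*I (k(I) = -2*(1 + I)*3 = (-2 - 2*I)*3 = -6 - 6*I)
r(b, U) = 15 (r(b, U) = -3*(-5) = 15)
k(v(-2))/(-191) - 270*r(-3, -1)/2516 = (-6 - 6*(-2))/(-191) - 270*15/2516 = (-6 + 12)*(-1/191) - 4050*1/2516 = 6*(-1/191) - 2025/1258 = -6/191 - 2025/1258 = -394323/240278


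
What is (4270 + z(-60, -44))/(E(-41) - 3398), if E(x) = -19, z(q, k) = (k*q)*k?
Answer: 1670/51 ≈ 32.745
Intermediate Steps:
z(q, k) = q*k²
(4270 + z(-60, -44))/(E(-41) - 3398) = (4270 - 60*(-44)²)/(-19 - 3398) = (4270 - 60*1936)/(-3417) = (4270 - 116160)*(-1/3417) = -111890*(-1/3417) = 1670/51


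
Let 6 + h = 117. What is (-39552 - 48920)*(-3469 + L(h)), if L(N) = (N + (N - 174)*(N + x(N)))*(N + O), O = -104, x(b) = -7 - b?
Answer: -34946440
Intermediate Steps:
h = 111 (h = -6 + 117 = 111)
L(N) = (-104 + N)*(1218 - 6*N) (L(N) = (N + (N - 174)*(N + (-7 - N)))*(N - 104) = (N + (-174 + N)*(-7))*(-104 + N) = (N + (1218 - 7*N))*(-104 + N) = (1218 - 6*N)*(-104 + N) = (-104 + N)*(1218 - 6*N))
(-39552 - 48920)*(-3469 + L(h)) = (-39552 - 48920)*(-3469 + (-126672 - 6*111² + 1842*111)) = -88472*(-3469 + (-126672 - 6*12321 + 204462)) = -88472*(-3469 + (-126672 - 73926 + 204462)) = -88472*(-3469 + 3864) = -88472*395 = -34946440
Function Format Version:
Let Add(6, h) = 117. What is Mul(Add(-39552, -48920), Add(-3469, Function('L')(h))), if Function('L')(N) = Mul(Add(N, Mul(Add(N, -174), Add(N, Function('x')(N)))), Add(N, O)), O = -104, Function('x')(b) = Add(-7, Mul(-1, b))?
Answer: -34946440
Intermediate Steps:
h = 111 (h = Add(-6, 117) = 111)
Function('L')(N) = Mul(Add(-104, N), Add(1218, Mul(-6, N))) (Function('L')(N) = Mul(Add(N, Mul(Add(N, -174), Add(N, Add(-7, Mul(-1, N))))), Add(N, -104)) = Mul(Add(N, Mul(Add(-174, N), -7)), Add(-104, N)) = Mul(Add(N, Add(1218, Mul(-7, N))), Add(-104, N)) = Mul(Add(1218, Mul(-6, N)), Add(-104, N)) = Mul(Add(-104, N), Add(1218, Mul(-6, N))))
Mul(Add(-39552, -48920), Add(-3469, Function('L')(h))) = Mul(Add(-39552, -48920), Add(-3469, Add(-126672, Mul(-6, Pow(111, 2)), Mul(1842, 111)))) = Mul(-88472, Add(-3469, Add(-126672, Mul(-6, 12321), 204462))) = Mul(-88472, Add(-3469, Add(-126672, -73926, 204462))) = Mul(-88472, Add(-3469, 3864)) = Mul(-88472, 395) = -34946440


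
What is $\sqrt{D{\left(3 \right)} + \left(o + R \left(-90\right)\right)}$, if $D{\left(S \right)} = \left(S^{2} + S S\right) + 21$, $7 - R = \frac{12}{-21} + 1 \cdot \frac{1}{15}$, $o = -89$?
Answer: $\frac{i \sqrt{35546}}{7} \approx 26.934 i$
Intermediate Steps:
$R = \frac{788}{105}$ ($R = 7 - \left(\frac{12}{-21} + 1 \cdot \frac{1}{15}\right) = 7 - \left(12 \left(- \frac{1}{21}\right) + 1 \cdot \frac{1}{15}\right) = 7 - \left(- \frac{4}{7} + \frac{1}{15}\right) = 7 - - \frac{53}{105} = 7 + \frac{53}{105} = \frac{788}{105} \approx 7.5048$)
$D{\left(S \right)} = 21 + 2 S^{2}$ ($D{\left(S \right)} = \left(S^{2} + S^{2}\right) + 21 = 2 S^{2} + 21 = 21 + 2 S^{2}$)
$\sqrt{D{\left(3 \right)} + \left(o + R \left(-90\right)\right)} = \sqrt{\left(21 + 2 \cdot 3^{2}\right) + \left(-89 + \frac{788}{105} \left(-90\right)\right)} = \sqrt{\left(21 + 2 \cdot 9\right) - \frac{5351}{7}} = \sqrt{\left(21 + 18\right) - \frac{5351}{7}} = \sqrt{39 - \frac{5351}{7}} = \sqrt{- \frac{5078}{7}} = \frac{i \sqrt{35546}}{7}$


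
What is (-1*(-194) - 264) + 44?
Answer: -26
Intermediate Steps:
(-1*(-194) - 264) + 44 = (194 - 264) + 44 = -70 + 44 = -26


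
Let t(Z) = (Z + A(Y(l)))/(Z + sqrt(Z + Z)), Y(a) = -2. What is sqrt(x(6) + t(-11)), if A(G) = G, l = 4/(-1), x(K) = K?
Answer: sqrt((79 - 6*I*sqrt(22))/(11 - I*sqrt(22))) ≈ 2.647 + 0.080545*I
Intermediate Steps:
l = -4 (l = 4*(-1) = -4)
t(Z) = (-2 + Z)/(Z + sqrt(2)*sqrt(Z)) (t(Z) = (Z - 2)/(Z + sqrt(Z + Z)) = (-2 + Z)/(Z + sqrt(2*Z)) = (-2 + Z)/(Z + sqrt(2)*sqrt(Z)))
sqrt(x(6) + t(-11)) = sqrt(6 + (-2 - 11)/(-11 + sqrt(2)*sqrt(-11))) = sqrt(6 - 13/(-11 + sqrt(2)*(I*sqrt(11)))) = sqrt(6 - 13/(-11 + I*sqrt(22)))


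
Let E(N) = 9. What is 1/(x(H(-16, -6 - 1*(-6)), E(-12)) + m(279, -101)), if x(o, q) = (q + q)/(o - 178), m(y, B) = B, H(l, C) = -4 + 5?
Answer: -59/5965 ≈ -0.0098910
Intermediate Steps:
H(l, C) = 1
x(o, q) = 2*q/(-178 + o) (x(o, q) = (2*q)/(-178 + o) = 2*q/(-178 + o))
1/(x(H(-16, -6 - 1*(-6)), E(-12)) + m(279, -101)) = 1/(2*9/(-178 + 1) - 101) = 1/(2*9/(-177) - 101) = 1/(2*9*(-1/177) - 101) = 1/(-6/59 - 101) = 1/(-5965/59) = -59/5965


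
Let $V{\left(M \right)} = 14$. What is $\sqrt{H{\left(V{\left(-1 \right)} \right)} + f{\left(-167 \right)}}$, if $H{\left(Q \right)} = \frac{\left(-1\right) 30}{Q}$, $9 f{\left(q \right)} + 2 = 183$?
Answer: $\frac{2 \sqrt{1981}}{21} \approx 4.2389$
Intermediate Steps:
$f{\left(q \right)} = \frac{181}{9}$ ($f{\left(q \right)} = - \frac{2}{9} + \frac{1}{9} \cdot 183 = - \frac{2}{9} + \frac{61}{3} = \frac{181}{9}$)
$H{\left(Q \right)} = - \frac{30}{Q}$
$\sqrt{H{\left(V{\left(-1 \right)} \right)} + f{\left(-167 \right)}} = \sqrt{- \frac{30}{14} + \frac{181}{9}} = \sqrt{\left(-30\right) \frac{1}{14} + \frac{181}{9}} = \sqrt{- \frac{15}{7} + \frac{181}{9}} = \sqrt{\frac{1132}{63}} = \frac{2 \sqrt{1981}}{21}$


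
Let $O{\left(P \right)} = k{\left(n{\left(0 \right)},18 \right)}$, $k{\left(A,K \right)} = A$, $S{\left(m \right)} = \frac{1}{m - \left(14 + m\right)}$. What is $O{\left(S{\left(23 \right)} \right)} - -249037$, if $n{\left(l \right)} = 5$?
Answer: $249042$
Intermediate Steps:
$S{\left(m \right)} = - \frac{1}{14}$ ($S{\left(m \right)} = \frac{1}{-14} = - \frac{1}{14}$)
$O{\left(P \right)} = 5$
$O{\left(S{\left(23 \right)} \right)} - -249037 = 5 - -249037 = 5 + 249037 = 249042$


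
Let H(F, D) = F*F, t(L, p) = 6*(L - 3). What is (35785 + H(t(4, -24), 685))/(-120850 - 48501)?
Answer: -35821/169351 ≈ -0.21152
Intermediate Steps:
t(L, p) = -18 + 6*L (t(L, p) = 6*(-3 + L) = -18 + 6*L)
H(F, D) = F**2
(35785 + H(t(4, -24), 685))/(-120850 - 48501) = (35785 + (-18 + 6*4)**2)/(-120850 - 48501) = (35785 + (-18 + 24)**2)/(-169351) = (35785 + 6**2)*(-1/169351) = (35785 + 36)*(-1/169351) = 35821*(-1/169351) = -35821/169351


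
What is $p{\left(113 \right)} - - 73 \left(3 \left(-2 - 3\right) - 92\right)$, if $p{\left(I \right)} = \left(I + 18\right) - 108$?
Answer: $-7788$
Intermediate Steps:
$p{\left(I \right)} = -90 + I$ ($p{\left(I \right)} = \left(18 + I\right) - 108 = -90 + I$)
$p{\left(113 \right)} - - 73 \left(3 \left(-2 - 3\right) - 92\right) = \left(-90 + 113\right) - - 73 \left(3 \left(-2 - 3\right) - 92\right) = 23 - - 73 \left(3 \left(-5\right) - 92\right) = 23 - - 73 \left(-15 - 92\right) = 23 - \left(-73\right) \left(-107\right) = 23 - 7811 = -7788$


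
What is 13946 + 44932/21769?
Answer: 303635406/21769 ≈ 13948.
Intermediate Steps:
13946 + 44932/21769 = 303635406/21769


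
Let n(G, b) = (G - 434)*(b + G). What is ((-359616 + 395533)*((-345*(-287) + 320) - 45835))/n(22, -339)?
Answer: 480389875/32651 ≈ 14713.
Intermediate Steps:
n(G, b) = (-434 + G)*(G + b)
((-359616 + 395533)*((-345*(-287) + 320) - 45835))/n(22, -339) = ((-359616 + 395533)*((-345*(-287) + 320) - 45835))/(22² - 434*22 - 434*(-339) + 22*(-339)) = (35917*((99015 + 320) - 45835))/(484 - 9548 + 147126 - 7458) = (35917*(99335 - 45835))/130604 = (35917*53500)*(1/130604) = 1921559500*(1/130604) = 480389875/32651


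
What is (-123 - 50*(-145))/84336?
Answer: 7127/84336 ≈ 0.084507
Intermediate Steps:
(-123 - 50*(-145))/84336 = (-123 + 7250)*(1/84336) = 7127*(1/84336) = 7127/84336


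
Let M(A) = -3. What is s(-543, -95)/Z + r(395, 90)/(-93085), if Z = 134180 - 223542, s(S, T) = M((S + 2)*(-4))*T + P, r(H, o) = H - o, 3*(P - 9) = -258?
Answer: -358593/63986629 ≈ -0.0056042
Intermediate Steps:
P = -77 (P = 9 + (1/3)*(-258) = 9 - 86 = -77)
s(S, T) = -77 - 3*T (s(S, T) = -3*T - 77 = -77 - 3*T)
Z = -89362
s(-543, -95)/Z + r(395, 90)/(-93085) = (-77 - 3*(-95))/(-89362) + (395 - 1*90)/(-93085) = (-77 + 285)*(-1/89362) + (395 - 90)*(-1/93085) = 208*(-1/89362) + 305*(-1/93085) = -8/3437 - 61/18617 = -358593/63986629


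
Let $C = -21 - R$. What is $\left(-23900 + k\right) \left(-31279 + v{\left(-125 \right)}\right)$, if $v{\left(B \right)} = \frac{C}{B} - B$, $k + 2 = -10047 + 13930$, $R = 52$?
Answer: $\frac{77957529363}{125} \approx 6.2366 \cdot 10^{8}$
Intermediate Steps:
$k = 3881$ ($k = -2 + \left(-10047 + 13930\right) = -2 + 3883 = 3881$)
$C = -73$ ($C = -21 - 52 = -73$)
$v{\left(B \right)} = - B - \frac{73}{B}$ ($v{\left(B \right)} = - \frac{73}{B} - B = - B - \frac{73}{B}$)
$\left(-23900 + k\right) \left(-31279 + v{\left(-125 \right)}\right) = \left(-23900 + 3881\right) \left(-31279 - \left(-125 + \frac{73}{-125}\right)\right) = - 20019 \left(-31279 + \left(125 - - \frac{73}{125}\right)\right) = - 20019 \left(-31279 + \left(125 + \frac{73}{125}\right)\right) = - 20019 \left(-31279 + \frac{15698}{125}\right) = \left(-20019\right) \left(- \frac{3894177}{125}\right) = \frac{77957529363}{125}$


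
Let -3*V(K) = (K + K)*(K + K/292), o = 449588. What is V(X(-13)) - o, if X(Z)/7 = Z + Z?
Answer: -103312438/219 ≈ -4.7175e+5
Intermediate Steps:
X(Z) = 14*Z (X(Z) = 7*(Z + Z) = 7*(2*Z) = 14*Z)
V(K) = -293*K²/438 (V(K) = -(K + K)*(K + K/292)/3 = -2*K*(K + K*(1/292))/3 = -2*K*(K + K/292)/3 = -2*K*293*K/292/3 = -293*K²/438)
V(X(-13)) - o = -293*(14*(-13))²/438 - 1*449588 = -293/438*(-182)² - 449588 = -293/438*33124 - 449588 = -4852666/219 - 449588 = -103312438/219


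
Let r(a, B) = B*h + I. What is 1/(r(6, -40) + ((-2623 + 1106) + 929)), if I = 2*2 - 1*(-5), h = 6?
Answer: -1/819 ≈ -0.0012210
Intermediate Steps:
I = 9 (I = 4 + 5 = 9)
r(a, B) = 9 + 6*B (r(a, B) = B*6 + 9 = 6*B + 9 = 9 + 6*B)
1/(r(6, -40) + ((-2623 + 1106) + 929)) = 1/((9 + 6*(-40)) + ((-2623 + 1106) + 929)) = 1/((9 - 240) + (-1517 + 929)) = 1/(-231 - 588) = 1/(-819) = -1/819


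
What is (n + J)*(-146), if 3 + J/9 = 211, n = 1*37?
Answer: -278714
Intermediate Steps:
n = 37
J = 1872 (J = -27 + 9*211 = -27 + 1899 = 1872)
(n + J)*(-146) = (37 + 1872)*(-146) = 1909*(-146) = -278714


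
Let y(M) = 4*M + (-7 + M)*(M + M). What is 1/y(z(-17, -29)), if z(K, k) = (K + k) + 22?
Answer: 1/1392 ≈ 0.00071839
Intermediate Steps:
z(K, k) = 22 + K + k
y(M) = 4*M + 2*M*(-7 + M) (y(M) = 4*M + (-7 + M)*(2*M) = 4*M + 2*M*(-7 + M))
1/y(z(-17, -29)) = 1/(2*(22 - 17 - 29)*(-5 + (22 - 17 - 29))) = 1/(2*(-24)*(-5 - 24)) = 1/(2*(-24)*(-29)) = 1/1392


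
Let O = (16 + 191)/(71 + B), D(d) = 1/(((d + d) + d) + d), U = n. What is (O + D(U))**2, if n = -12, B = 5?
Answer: 6076225/831744 ≈ 7.3054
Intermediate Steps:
U = -12
D(d) = 1/(4*d) (D(d) = 1/((2*d + d) + d) = 1/(3*d + d) = 1/(4*d))
O = 207/76 (O = (16 + 191)/(71 + 5) = 207/76 ≈ 2.7237)
(O + D(U))**2 = (207/76 + (1/4)/(-12))**2 = (207/76 + (1/4)*(-1/12))**2 = (207/76 - 1/48)**2 = (2465/912)**2 = 6076225/831744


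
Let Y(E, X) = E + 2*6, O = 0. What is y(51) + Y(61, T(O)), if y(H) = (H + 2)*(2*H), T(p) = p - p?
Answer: 5479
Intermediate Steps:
T(p) = 0
Y(E, X) = 12 + E (Y(E, X) = E + 12 = 12 + E)
y(H) = 2*H*(2 + H) (y(H) = (2 + H)*(2*H) = 2*H*(2 + H))
y(51) + Y(61, T(O)) = 2*51*(2 + 51) + (12 + 61) = 2*51*53 + 73 = 5406 + 73 = 5479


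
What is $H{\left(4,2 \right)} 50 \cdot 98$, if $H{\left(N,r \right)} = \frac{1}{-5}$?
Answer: $-980$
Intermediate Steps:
$H{\left(N,r \right)} = - \frac{1}{5}$
$H{\left(4,2 \right)} 50 \cdot 98 = \left(- \frac{1}{5}\right) 50 \cdot 98 = \left(-10\right) 98 = -980$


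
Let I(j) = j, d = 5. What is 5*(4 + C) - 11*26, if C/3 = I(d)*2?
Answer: -116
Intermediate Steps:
C = 30 (C = 3*(5*2) = 3*10 = 30)
5*(4 + C) - 11*26 = 5*(4 + 30) - 11*26 = 5*34 - 286 = 170 - 286 = -116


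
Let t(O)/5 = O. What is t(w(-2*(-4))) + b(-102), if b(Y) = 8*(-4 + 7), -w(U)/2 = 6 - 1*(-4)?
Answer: -76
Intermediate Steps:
w(U) = -20 (w(U) = -2*(6 - 1*(-4)) = -2*(6 + 4) = -2*10 = -20)
t(O) = 5*O
b(Y) = 24 (b(Y) = 8*3 = 24)
t(w(-2*(-4))) + b(-102) = 5*(-20) + 24 = -100 + 24 = -76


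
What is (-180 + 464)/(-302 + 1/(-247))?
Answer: -70148/74595 ≈ -0.94038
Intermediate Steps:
(-180 + 464)/(-302 + 1/(-247)) = 284/(-302 - 1/247) = 284/(-74595/247) = 284*(-247/74595) = -70148/74595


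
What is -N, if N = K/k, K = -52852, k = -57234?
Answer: -26426/28617 ≈ -0.92344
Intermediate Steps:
N = 26426/28617 (N = -52852/(-57234) = -52852*(-1/57234) = 26426/28617 ≈ 0.92344)
-N = -1*26426/28617 = -26426/28617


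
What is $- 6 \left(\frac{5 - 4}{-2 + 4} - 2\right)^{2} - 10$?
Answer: $- \frac{47}{2} \approx -23.5$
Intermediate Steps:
$- 6 \left(\frac{5 - 4}{-2 + 4} - 2\right)^{2} - 10 = - 6 \left(1 \cdot \frac{1}{2} - 2\right)^{2} - 10 = - 6 \left(\frac{1}{2} - 2\right)^{2} - 10 = - 6 \left(- \frac{3}{2}\right)^{2} - 10 = \left(-6\right) \frac{9}{4} - 10 = - \frac{27}{2} - 10 = - \frac{47}{2}$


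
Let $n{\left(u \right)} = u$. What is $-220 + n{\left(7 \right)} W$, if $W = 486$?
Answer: $3182$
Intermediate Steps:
$-220 + n{\left(7 \right)} W = -220 + 7 \cdot 486 = -220 + 3402 = 3182$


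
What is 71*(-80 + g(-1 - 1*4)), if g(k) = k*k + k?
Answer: -4260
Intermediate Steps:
g(k) = k + k² (g(k) = k² + k = k + k²)
71*(-80 + g(-1 - 1*4)) = 71*(-80 + (-1 - 1*4)*(1 + (-1 - 1*4))) = 71*(-80 + (-1 - 4)*(1 + (-1 - 4))) = 71*(-80 - 5*(1 - 5)) = 71*(-80 - 5*(-4)) = 71*(-80 + 20) = 71*(-60) = -4260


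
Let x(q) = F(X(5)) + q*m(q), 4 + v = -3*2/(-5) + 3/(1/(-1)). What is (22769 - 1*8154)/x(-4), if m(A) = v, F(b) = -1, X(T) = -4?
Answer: 1975/3 ≈ 658.33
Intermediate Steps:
v = -29/5 (v = -4 + (-3*2/(-5) + 3/(1/(-1))) = -4 + (-6*(-⅕) + 3/(-1)) = -4 + (6/5 + 3*(-1)) = -4 + (6/5 - 3) = -4 - 9/5 = -29/5 ≈ -5.8000)
m(A) = -29/5
x(q) = -1 - 29*q/5 (x(q) = -1 + q*(-29/5) = -1 - 29*q/5)
(22769 - 1*8154)/x(-4) = (22769 - 1*8154)/(-1 - 29/5*(-4)) = (22769 - 8154)/(-1 + 116/5) = 14615/(111/5) = 14615*(5/111) = 1975/3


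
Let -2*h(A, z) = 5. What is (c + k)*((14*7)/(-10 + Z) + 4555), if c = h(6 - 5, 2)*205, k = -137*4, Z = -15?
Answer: -241321017/50 ≈ -4.8264e+6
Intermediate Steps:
h(A, z) = -5/2 (h(A, z) = -1/2*5 = -5/2)
k = -548
c = -1025/2 (c = -5/2*205 = -1025/2 ≈ -512.50)
(c + k)*((14*7)/(-10 + Z) + 4555) = (-1025/2 - 548)*((14*7)/(-10 - 15) + 4555) = -2121*(98/(-25) + 4555)/2 = -2121*(98*(-1/25) + 4555)/2 = -2121*(-98/25 + 4555)/2 = -2121/2*113777/25 = -241321017/50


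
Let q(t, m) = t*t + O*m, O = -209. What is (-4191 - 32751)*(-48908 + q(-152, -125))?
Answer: -11858382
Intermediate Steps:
q(t, m) = t² - 209*m (q(t, m) = t*t - 209*m = t² - 209*m)
(-4191 - 32751)*(-48908 + q(-152, -125)) = (-4191 - 32751)*(-48908 + ((-152)² - 209*(-125))) = -36942*(-48908 + (23104 + 26125)) = -36942*(-48908 + 49229) = -36942*321 = -11858382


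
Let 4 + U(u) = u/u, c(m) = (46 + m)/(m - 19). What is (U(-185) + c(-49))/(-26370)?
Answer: 67/597720 ≈ 0.00011209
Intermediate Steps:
c(m) = (46 + m)/(-19 + m)
U(u) = -3 (U(u) = -4 + u/u = -4 + 1 = -3)
(U(-185) + c(-49))/(-26370) = (-3 + (46 - 49)/(-19 - 49))/(-26370) = (-3 - 3/(-68))*(-1/26370) = (-3 - 1/68*(-3))*(-1/26370) = (-3 + 3/68)*(-1/26370) = -201/68*(-1/26370) = 67/597720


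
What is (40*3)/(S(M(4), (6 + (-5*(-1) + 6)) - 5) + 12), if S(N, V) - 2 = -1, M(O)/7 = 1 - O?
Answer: 120/13 ≈ 9.2308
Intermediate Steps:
M(O) = 7 - 7*O (M(O) = 7*(1 - O) = 7 - 7*O)
S(N, V) = 1 (S(N, V) = 2 - 1 = 1)
(40*3)/(S(M(4), (6 + (-5*(-1) + 6)) - 5) + 12) = (40*3)/(1 + 12) = 120/13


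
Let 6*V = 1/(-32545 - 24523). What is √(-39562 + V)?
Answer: I*√1159594250113794/171204 ≈ 198.9*I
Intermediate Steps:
V = -1/342408 (V = 1/(6*(-32545 - 24523)) = (⅙)/(-57068) = (⅙)*(-1/57068) = -1/342408 ≈ -2.9205e-6)
√(-39562 + V) = √(-39562 - 1/342408) = √(-13546345297/342408) = I*√1159594250113794/171204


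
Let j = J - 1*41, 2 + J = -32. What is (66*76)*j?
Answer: -376200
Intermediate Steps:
J = -34 (J = -2 - 32 = -34)
j = -75 (j = -34 - 1*41 = -34 - 41 = -75)
(66*76)*j = (66*76)*(-75) = 5016*(-75) = -376200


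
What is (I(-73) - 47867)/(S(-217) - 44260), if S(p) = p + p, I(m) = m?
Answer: 7990/7449 ≈ 1.0726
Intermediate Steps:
S(p) = 2*p
(I(-73) - 47867)/(S(-217) - 44260) = (-73 - 47867)/(2*(-217) - 44260) = -47940/(-434 - 44260) = -47940/(-44694) = -47940*(-1/44694) = 7990/7449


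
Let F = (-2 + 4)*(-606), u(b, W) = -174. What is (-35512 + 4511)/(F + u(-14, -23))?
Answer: 31001/1386 ≈ 22.367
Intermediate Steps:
F = -1212 (F = 2*(-606) = -1212)
(-35512 + 4511)/(F + u(-14, -23)) = (-35512 + 4511)/(-1212 - 174) = -31001/(-1386) = -31001*(-1/1386) = 31001/1386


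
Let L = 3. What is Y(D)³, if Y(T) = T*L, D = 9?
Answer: 19683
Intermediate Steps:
Y(T) = 3*T (Y(T) = T*3 = 3*T)
Y(D)³ = (3*9)³ = 27³ = 19683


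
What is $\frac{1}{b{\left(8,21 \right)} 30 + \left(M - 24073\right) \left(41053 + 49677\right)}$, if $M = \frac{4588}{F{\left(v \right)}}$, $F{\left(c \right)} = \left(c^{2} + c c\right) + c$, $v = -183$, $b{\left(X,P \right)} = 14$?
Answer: $- \frac{13359}{29177881346482} \approx -4.5785 \cdot 10^{-10}$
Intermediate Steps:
$F{\left(c \right)} = c + 2 c^{2}$ ($F{\left(c \right)} = \left(c^{2} + c^{2}\right) + c = 2 c^{2} + c = c + 2 c^{2}$)
$M = \frac{4588}{66795}$ ($M = \frac{4588}{\left(-183\right) \left(1 + 2 \left(-183\right)\right)} = \frac{4588}{\left(-183\right) \left(1 - 366\right)} = \frac{4588}{\left(-183\right) \left(-365\right)} = \frac{4588}{66795} \approx 0.068688$)
$\frac{1}{b{\left(8,21 \right)} 30 + \left(M - 24073\right) \left(41053 + 49677\right)} = \frac{1}{14 \cdot 30 + \left(\frac{4588}{66795} - 24073\right) \left(41053 + 49677\right)} = \frac{1}{420 - \frac{29177886957262}{13359}} = \frac{1}{- \frac{29177881346482}{13359}} = - \frac{13359}{29177881346482}$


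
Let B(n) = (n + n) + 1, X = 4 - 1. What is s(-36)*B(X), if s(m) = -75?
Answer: -525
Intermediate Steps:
X = 3
B(n) = 1 + 2*n (B(n) = 2*n + 1 = 1 + 2*n)
s(-36)*B(X) = -75*(1 + 2*3) = -75*(1 + 6) = -75*7 = -525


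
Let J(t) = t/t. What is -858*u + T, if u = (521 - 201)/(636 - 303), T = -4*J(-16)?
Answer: -91964/111 ≈ -828.50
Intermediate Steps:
J(t) = 1
T = -4 (T = -4*1 = -4)
u = 320/333 ≈ 0.96096
-858*u + T = -858*320/333 - 4 = -91520/111 - 4 = -91964/111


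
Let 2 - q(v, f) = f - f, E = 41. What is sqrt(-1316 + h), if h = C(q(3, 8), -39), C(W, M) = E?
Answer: 5*I*sqrt(51) ≈ 35.707*I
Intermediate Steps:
q(v, f) = 2 (q(v, f) = 2 - (f - f) = 2 - 1*0 = 2 + 0 = 2)
C(W, M) = 41
h = 41
sqrt(-1316 + h) = sqrt(-1316 + 41) = sqrt(-1275) = 5*I*sqrt(51)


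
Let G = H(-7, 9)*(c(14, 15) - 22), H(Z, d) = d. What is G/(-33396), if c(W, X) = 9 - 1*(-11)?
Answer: 3/5566 ≈ 0.00053899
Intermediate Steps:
c(W, X) = 20 (c(W, X) = 9 + 11 = 20)
G = -18 (G = 9*(20 - 22) = 9*(-2) = -18)
G/(-33396) = -18/(-33396) = -18*(-1/33396) = 3/5566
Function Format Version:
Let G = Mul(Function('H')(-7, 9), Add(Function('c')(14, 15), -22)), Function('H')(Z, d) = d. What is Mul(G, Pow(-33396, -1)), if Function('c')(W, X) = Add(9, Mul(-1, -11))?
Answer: Rational(3, 5566) ≈ 0.00053899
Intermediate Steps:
Function('c')(W, X) = 20 (Function('c')(W, X) = Add(9, 11) = 20)
G = -18 (G = Mul(9, Add(20, -22)) = Mul(9, -2) = -18)
Mul(G, Pow(-33396, -1)) = Mul(-18, Pow(-33396, -1)) = Mul(-18, Rational(-1, 33396)) = Rational(3, 5566)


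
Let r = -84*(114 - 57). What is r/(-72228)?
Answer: 399/6019 ≈ 0.066290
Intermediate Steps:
r = -4788 (r = -84*57 = -4788)
r/(-72228) = -4788/(-72228) = -4788*(-1/72228) = 399/6019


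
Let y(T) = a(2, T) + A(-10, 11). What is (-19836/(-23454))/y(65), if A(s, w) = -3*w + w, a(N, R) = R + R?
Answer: 551/70362 ≈ 0.0078309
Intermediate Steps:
a(N, R) = 2*R
A(s, w) = -2*w
y(T) = -22 + 2*T (y(T) = 2*T - 2*11 = 2*T - 22 = -22 + 2*T)
(-19836/(-23454))/y(65) = (-19836/(-23454))/(-22 + 2*65) = (-19836*(-1/23454))/(-22 + 130) = (1102/1303)/108 = (1102/1303)*(1/108) = 551/70362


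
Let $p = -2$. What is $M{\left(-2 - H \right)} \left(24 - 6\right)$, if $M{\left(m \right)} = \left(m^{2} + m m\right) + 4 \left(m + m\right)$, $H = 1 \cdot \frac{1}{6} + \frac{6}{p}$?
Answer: $145$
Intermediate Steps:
$H = - \frac{17}{6}$ ($H = 1 \cdot \frac{1}{6} + \frac{6}{-2} = 1 \cdot \frac{1}{6} + 6 \left(- \frac{1}{2}\right) = \frac{1}{6} - 3 = - \frac{17}{6} \approx -2.8333$)
$M{\left(m \right)} = 2 m^{2} + 8 m$ ($M{\left(m \right)} = \left(m^{2} + m^{2}\right) + 4 \cdot 2 m = 2 m^{2} + 8 m$)
$M{\left(-2 - H \right)} \left(24 - 6\right) = 2 \left(-2 - - \frac{17}{6}\right) \left(4 - - \frac{5}{6}\right) \left(24 - 6\right) = 2 \left(-2 + \frac{17}{6}\right) \left(4 + \left(-2 + \frac{17}{6}\right)\right) 18 = 2 \cdot \frac{5}{6} \left(4 + \frac{5}{6}\right) 18 = 2 \cdot \frac{5}{6} \cdot \frac{29}{6} \cdot 18 = \frac{145}{18} \cdot 18 = 145$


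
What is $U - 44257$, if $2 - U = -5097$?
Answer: $-39158$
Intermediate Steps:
$U = 5099$ ($U = 2 - -5097 = 2 + 5097 = 5099$)
$U - 44257 = 5099 - 44257 = -39158$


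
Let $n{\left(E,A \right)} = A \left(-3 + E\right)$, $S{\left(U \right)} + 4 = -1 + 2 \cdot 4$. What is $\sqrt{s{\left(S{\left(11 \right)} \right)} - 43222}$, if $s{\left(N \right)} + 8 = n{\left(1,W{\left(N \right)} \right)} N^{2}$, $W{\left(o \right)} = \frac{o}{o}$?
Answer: $4 i \sqrt{2703} \approx 207.96 i$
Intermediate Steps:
$W{\left(o \right)} = 1$
$S{\left(U \right)} = 3$ ($S{\left(U \right)} = -4 + \left(-1 + 2 \cdot 4\right) = -4 + \left(-1 + 8\right) = -4 + 7 = 3$)
$s{\left(N \right)} = -8 - 2 N^{2}$ ($s{\left(N \right)} = -8 + 1 \left(-3 + 1\right) N^{2} = -8 + 1 \left(-2\right) N^{2} = -8 - 2 N^{2}$)
$\sqrt{s{\left(S{\left(11 \right)} \right)} - 43222} = \sqrt{\left(-8 - 2 \cdot 3^{2}\right) - 43222} = \sqrt{\left(-8 - 18\right) - 43222} = \sqrt{-26 - 43222} = \sqrt{-43248} = 4 i \sqrt{2703}$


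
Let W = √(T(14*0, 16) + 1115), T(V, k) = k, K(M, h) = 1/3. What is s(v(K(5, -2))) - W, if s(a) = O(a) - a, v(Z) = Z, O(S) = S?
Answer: -√1131 ≈ -33.630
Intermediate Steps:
K(M, h) = ⅓
W = √1131 (W = √(16 + 1115) = √1131 ≈ 33.630)
s(a) = 0 (s(a) = a - a = 0)
s(v(K(5, -2))) - W = 0 - √1131 = -√1131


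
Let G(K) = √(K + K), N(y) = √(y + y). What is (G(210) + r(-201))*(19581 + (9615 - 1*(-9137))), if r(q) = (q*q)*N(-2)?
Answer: 76666*√105 + 3097383066*I ≈ 7.8559e+5 + 3.0974e+9*I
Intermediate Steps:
N(y) = √2*√y (N(y) = √(2*y) = √2*√y)
r(q) = 2*I*q² (r(q) = (q*q)*(√2*√(-2)) = q²*(√2*(I*√2)) = q²*(2*I) = 2*I*q²)
G(K) = √2*√K (G(K) = √(2*K) = √2*√K)
(G(210) + r(-201))*(19581 + (9615 - 1*(-9137))) = (√2*√210 + 2*I*(-201)²)*(19581 + (9615 - 1*(-9137))) = (2*√105 + 2*I*40401)*(19581 + (9615 + 9137)) = (2*√105 + 80802*I)*(19581 + 18752) = (2*√105 + 80802*I)*38333 = 76666*√105 + 3097383066*I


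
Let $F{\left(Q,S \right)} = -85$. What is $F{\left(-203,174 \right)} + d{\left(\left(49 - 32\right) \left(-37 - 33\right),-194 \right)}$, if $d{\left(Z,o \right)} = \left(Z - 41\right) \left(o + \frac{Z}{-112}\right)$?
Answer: $\frac{1805197}{8} \approx 2.2565 \cdot 10^{5}$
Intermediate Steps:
$d{\left(Z,o \right)} = \left(-41 + Z\right) \left(o - \frac{Z}{112}\right)$ ($d{\left(Z,o \right)} = \left(-41 + Z\right) \left(o + Z \left(- \frac{1}{112}\right)\right) = \left(-41 + Z\right) \left(o - \frac{Z}{112}\right)$)
$F{\left(-203,174 \right)} + d{\left(\left(49 - 32\right) \left(-37 - 33\right),-194 \right)} = -85 + \left(\left(-41\right) \left(-194\right) - \frac{\left(\left(49 - 32\right) \left(-37 - 33\right)\right)^{2}}{112} + \frac{41 \left(49 - 32\right) \left(-37 - 33\right)}{112} + \left(49 - 32\right) \left(-37 - 33\right) \left(-194\right)\right) = -85 + \left(7954 - \frac{\left(17 \left(-70\right)\right)^{2}}{112} + \frac{41 \cdot 17 \left(-70\right)}{112} + 17 \left(-70\right) \left(-194\right)\right) = -85 + \left(7954 - \frac{\left(-1190\right)^{2}}{112} + \frac{41}{112} \left(-1190\right) - -230860\right) = -85 + \left(7954 - \frac{50575}{4} - \frac{3485}{8} + 230860\right) = -85 + \frac{1805877}{8} = \frac{1805197}{8}$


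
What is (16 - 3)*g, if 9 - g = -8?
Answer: 221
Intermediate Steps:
g = 17 (g = 9 - 1*(-8) = 9 + 8 = 17)
(16 - 3)*g = (16 - 3)*17 = 13*17 = 221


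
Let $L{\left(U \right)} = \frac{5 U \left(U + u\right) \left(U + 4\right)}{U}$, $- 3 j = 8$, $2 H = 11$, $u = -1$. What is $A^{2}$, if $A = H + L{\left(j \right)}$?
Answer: $\frac{116281}{324} \approx 358.89$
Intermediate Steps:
$H = \frac{11}{2}$ ($H = \frac{1}{2} \cdot 11 = \frac{11}{2} \approx 5.5$)
$j = - \frac{8}{3}$ ($j = \left(- \frac{1}{3}\right) 8 = - \frac{8}{3} \approx -2.6667$)
$L{\left(U \right)} = 5 \left(-1 + U\right) \left(4 + U\right)$ ($L{\left(U \right)} = \frac{5 U \left(U - 1\right) \left(U + 4\right)}{U} = \frac{5 U \left(-1 + U\right) \left(4 + U\right)}{U} = 5 \left(-1 + U\right) \left(4 + U\right)$)
$A = - \frac{341}{18}$ ($A = \frac{11}{2} + \left(-20 + 5 \left(- \frac{8}{3}\right)^{2} + 15 \left(- \frac{8}{3}\right)\right) = \frac{11}{2} - \frac{220}{9} = - \frac{341}{18} \approx -18.944$)
$A^{2} = \left(- \frac{341}{18}\right)^{2} = \frac{116281}{324}$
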